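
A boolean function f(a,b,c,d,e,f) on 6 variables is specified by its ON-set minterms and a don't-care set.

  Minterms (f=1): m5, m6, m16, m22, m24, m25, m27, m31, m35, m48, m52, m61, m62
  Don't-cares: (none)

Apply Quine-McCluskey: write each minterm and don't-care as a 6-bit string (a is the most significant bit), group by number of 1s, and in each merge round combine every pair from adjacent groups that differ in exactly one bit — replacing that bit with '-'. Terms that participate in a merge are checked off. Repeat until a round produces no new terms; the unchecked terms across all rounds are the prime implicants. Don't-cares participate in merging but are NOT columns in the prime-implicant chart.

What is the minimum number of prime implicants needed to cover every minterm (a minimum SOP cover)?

9

size-2^0 implicants → 000101  000110(✓)  010000(✓)  010110(✓)  011000(✓)  011001(✓)  011011(✓)  011111(✓)  100011  110000(✓)  110100(✓)  111101  111110
size-2^1 implicants → -10000  0-0110  01-000  011-11  0110-1  01100-  110-00
Unchecked terms (primes): -10000, 0-0110, 000101, 01-000, 011-11, 0110-1, 01100-, 100011, 110-00, 111101, 111110
Minterm coverage:
  m5 ⊆ 000101 [E]
  m6 ⊆ 0-0110 [E]
  m16 ⊆ -10000,01-000
  m22 ⊆ 0-0110 [E]
  m24 ⊆ 01-000,01100-
  m25 ⊆ 0110-1,01100-
  m27 ⊆ 011-11,0110-1
  m31 ⊆ 011-11 [E]
  m35 ⊆ 100011 [E]
  m48 ⊆ -10000,110-00
  m52 ⊆ 110-00 [E]
  m61 ⊆ 111101 [E]
  m62 ⊆ 111110 [E]
E = {0-0110, 000101, 011-11, 100011, 110-00, 111101, 111110}
Petrick residual → -10000, 01100-
Cover = bc'd'e'f' + a'c'def' + a'b'c'de'f + a'bcef + a'bcd'e' + ab'c'd'ef + abc'e'f' + abcde'f + abcdef'  |cover|=9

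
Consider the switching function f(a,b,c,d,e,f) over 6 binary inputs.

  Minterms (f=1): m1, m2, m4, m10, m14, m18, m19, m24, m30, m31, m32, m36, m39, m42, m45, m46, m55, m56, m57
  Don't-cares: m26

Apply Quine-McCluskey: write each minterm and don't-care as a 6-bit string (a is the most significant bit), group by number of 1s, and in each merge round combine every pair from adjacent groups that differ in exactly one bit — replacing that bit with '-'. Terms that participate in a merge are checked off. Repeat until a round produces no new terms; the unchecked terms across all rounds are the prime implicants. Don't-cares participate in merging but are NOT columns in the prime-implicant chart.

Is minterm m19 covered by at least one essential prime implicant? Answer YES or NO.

YES

Round 0: 000001 000010✓ 000100✓ 001010✓ 001110✓ 010010✓ 010011✓ 011000✓ 011010✓ 011110✓ 011111✓ 100000✓ 100100✓ 100111✓ 101010✓ 101101 101110✓ 110111✓ 111000✓ 111001✓
Round 1: -00100 -01010✓ -01110✓ -11000 0-0010✓ 0-1010✓ 0-1110✓ 00-010✓ 001-10✓ 01-010✓ 01001- 011-10✓ 0110-0 01111- 1-0111 100-00 101-10✓ 11100-
Round 2: -01-10 0--010 0-1-10
PIs = {-00100, -01-10, -11000, 0--010, 0-1-10, 000001, 01001-, 0110-0, 01111-, 1-0111, 100-00, 101101, 11100-}
Coverage chart:
  m1: 000001 ←essential
  m2: 0--010 ←essential
  m4: -00100 ←essential
  m10: -01-10,0--010,0-1-10
  m14: -01-10,0-1-10
  m18: 0--010,01001-
  m19: 01001- ←essential
  m24: -11000,0110-0
  m30: 0-1-10,01111-
  m31: 01111- ←essential
  m32: 100-00 ←essential
  m36: -00100,100-00
  m39: 1-0111 ←essential
  m42: -01-10 ←essential
  m45: 101101 ←essential
  m46: -01-10 ←essential
  m55: 1-0111 ←essential
  m56: -11000,11100-
  m57: 11100- ←essential
Essential: -00100, -01-10, 0--010, 000001, 01001-, 01111-, 1-0111, 100-00, 101101, 11100-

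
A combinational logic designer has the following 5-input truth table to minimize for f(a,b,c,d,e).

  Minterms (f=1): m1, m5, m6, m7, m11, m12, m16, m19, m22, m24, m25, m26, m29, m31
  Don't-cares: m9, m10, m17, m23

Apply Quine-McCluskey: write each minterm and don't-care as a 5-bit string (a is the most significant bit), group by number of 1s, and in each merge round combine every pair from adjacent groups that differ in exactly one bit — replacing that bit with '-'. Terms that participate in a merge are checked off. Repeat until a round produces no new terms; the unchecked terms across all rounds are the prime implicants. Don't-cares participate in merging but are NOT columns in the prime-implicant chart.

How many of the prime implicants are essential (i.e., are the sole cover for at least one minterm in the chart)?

3

size-2^0 implicants → 00001(✓)  00101(✓)  00110(✓)  00111(✓)  01001(✓)  01010(✓)  01011(✓)  01100  10000(✓)  10001(✓)  10011(✓)  10110(✓)  10111(✓)  11000(✓)  11001(✓)  11010(✓)  11101(✓)  11111(✓)
size-2^1 implicants → -0001(✓)  -0110(✓)  -0111(✓)  -1001(✓)  -1010  0-001(✓)  00-01  001-1  0011-(✓)  010-1  0101-  1-000(✓)  1-001(✓)  1-111  10-11  100-1  1000-(✓)  1011-(✓)  11-01  110-0  1100-(✓)  111-1
size-2^2 implicants → --001  -011-  1-00-
Unchecked terms (primes): --001, -011-, -1010, 00-01, 001-1, 010-1, 0101-, 01100, 1-00-, 1-111, 10-11, 100-1, 11-01, 110-0, 111-1
Minterm coverage:
  m1 ⊆ --001,00-01
  m5 ⊆ 00-01,001-1
  m6 ⊆ -011- [E]
  m7 ⊆ -011-,001-1
  m11 ⊆ 010-1,0101-
  m12 ⊆ 01100 [E]
  m16 ⊆ 1-00- [E]
  m19 ⊆ 10-11,100-1
  m22 ⊆ -011- [E]
  m24 ⊆ 1-00-,110-0
  m25 ⊆ --001,1-00-,11-01
  m26 ⊆ -1010,110-0
  m29 ⊆ 11-01,111-1
  m31 ⊆ 1-111,111-1
E = {-011-, 01100, 1-00-}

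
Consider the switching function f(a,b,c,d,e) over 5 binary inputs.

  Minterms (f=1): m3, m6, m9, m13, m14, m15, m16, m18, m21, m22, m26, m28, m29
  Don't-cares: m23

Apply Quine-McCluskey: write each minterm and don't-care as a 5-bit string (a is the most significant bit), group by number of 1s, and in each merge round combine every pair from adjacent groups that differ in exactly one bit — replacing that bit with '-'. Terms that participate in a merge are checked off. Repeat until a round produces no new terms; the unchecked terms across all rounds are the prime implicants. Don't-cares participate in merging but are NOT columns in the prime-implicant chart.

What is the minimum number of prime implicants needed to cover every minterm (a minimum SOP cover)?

8

Round 0: 00011 00110✓ 01001✓ 01101✓ 01110✓ 01111✓ 10000✓ 10010✓ 10101✓ 10110✓ 10111✓ 11010✓ 11100✓ 11101✓
Round 1: -0110 -1101 0-110 01-01 011-1 0111- 1-010 1-101 10-10 100-0 101-1 1011- 1110-
PIs = {-0110, -1101, 0-110, 00011, 01-01, 011-1, 0111-, 1-010, 1-101, 10-10, 100-0, 101-1, 1011-, 1110-}
Coverage chart:
  m3: 00011 ←essential
  m6: -0110,0-110
  m9: 01-01 ←essential
  m13: -1101,01-01,011-1
  m14: 0-110,0111-
  m15: 011-1,0111-
  m16: 100-0 ←essential
  m18: 1-010,10-10,100-0
  m21: 1-101,101-1
  m22: -0110,10-10,1011-
  m26: 1-010 ←essential
  m28: 1110- ←essential
  m29: -1101,1-101,1110-
Essential: 00011, 01-01, 1-010, 100-0, 1110-
Petrick residual → -0110, 0111-, 1-101
Min cover (8 terms): b'cde' + a'b'c'de + a'bd'e + a'bcd + ac'de' + acd'e + ab'c'e' + abcd'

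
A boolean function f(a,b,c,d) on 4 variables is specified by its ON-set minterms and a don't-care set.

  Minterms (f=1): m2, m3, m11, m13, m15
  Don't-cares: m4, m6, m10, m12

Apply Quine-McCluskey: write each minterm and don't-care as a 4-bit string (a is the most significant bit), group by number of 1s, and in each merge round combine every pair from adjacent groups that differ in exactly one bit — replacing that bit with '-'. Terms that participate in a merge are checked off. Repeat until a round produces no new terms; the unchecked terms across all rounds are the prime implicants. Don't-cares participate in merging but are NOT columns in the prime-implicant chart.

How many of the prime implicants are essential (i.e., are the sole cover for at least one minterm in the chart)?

1

Round 0: 0010✓ 0011✓ 0100✓ 0110✓ 1010✓ 1011✓ 1100✓ 1101✓ 1111✓
Round 1: -010✓ -011✓ -100 0-10 001-✓ 01-0 1-11 101-✓ 11-1 110-
Round 2: -01-
PIs = {-01-, -100, 0-10, 01-0, 1-11, 11-1, 110-}
Coverage chart:
  m2: -01-,0-10
  m3: -01- ←essential
  m11: -01-,1-11
  m13: 11-1,110-
  m15: 1-11,11-1
Essential: -01-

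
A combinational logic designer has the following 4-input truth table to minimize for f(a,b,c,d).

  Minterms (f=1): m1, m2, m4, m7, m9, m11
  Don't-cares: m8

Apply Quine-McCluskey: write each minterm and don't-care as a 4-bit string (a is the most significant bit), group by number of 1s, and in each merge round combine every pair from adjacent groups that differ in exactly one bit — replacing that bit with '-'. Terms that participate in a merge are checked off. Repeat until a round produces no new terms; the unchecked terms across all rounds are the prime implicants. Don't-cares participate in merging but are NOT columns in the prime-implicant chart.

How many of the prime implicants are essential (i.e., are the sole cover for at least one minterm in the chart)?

Round 0: 0001✓ 0010 0100 0111 1000✓ 1001✓ 1011✓
Round 1: -001 10-1 100-
PIs = {-001, 0010, 0100, 0111, 10-1, 100-}
Coverage chart:
  m1: -001 ←essential
  m2: 0010 ←essential
  m4: 0100 ←essential
  m7: 0111 ←essential
  m9: -001,10-1,100-
  m11: 10-1 ←essential
Essential: -001, 0010, 0100, 0111, 10-1

5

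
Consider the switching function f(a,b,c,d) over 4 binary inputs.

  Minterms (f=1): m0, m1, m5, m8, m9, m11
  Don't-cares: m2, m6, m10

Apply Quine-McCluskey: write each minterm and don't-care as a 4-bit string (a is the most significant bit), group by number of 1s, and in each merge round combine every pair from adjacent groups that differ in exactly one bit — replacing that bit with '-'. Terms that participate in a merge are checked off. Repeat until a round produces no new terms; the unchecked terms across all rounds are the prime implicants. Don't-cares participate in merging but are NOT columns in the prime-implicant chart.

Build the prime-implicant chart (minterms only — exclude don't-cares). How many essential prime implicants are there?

2

[col 0] 0000*, 0001*, 0010*, 0101*, 0110*, 1000*, 1001*, 1010*, 1011*
[col 1] -000*, -001*, -010*, 0-01, 0-10, 00-0*, 000-*, 10-0*, 10-1*, 100-*, 101-*
[col 2] -0-0, -00-, 10--
Prime implicants: -0-0, -00-, 0-01, 0-10, 10--
PI chart (minterm → PIs covering it):
  0 | -0-0,-00-
  1 | -00-,0-01
  5 | 0-01  (sole → essential)
  8 | -0-0,-00-,10--
  9 | -00-,10--
  11 | 10--  (sole → essential)
Essential prime implicants: 0-01, 10--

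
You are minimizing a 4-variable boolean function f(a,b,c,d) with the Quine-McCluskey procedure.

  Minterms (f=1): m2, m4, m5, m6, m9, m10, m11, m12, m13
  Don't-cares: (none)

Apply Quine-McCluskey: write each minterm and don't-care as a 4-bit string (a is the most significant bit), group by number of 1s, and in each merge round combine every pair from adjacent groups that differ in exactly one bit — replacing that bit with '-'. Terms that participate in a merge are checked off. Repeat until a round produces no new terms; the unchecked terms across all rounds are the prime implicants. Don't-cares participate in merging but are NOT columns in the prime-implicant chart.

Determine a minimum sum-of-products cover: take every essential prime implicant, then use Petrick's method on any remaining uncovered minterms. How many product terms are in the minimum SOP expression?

Round 0: 0010✓ 0100✓ 0101✓ 0110✓ 1001✓ 1010✓ 1011✓ 1100✓ 1101✓
Round 1: -010 -100✓ -101✓ 0-10 01-0 010-✓ 1-01 10-1 101- 110-✓
Round 2: -10-
PIs = {-010, -10-, 0-10, 01-0, 1-01, 10-1, 101-}
Coverage chart:
  m2: -010,0-10
  m4: -10-,01-0
  m5: -10- ←essential
  m6: 0-10,01-0
  m9: 1-01,10-1
  m10: -010,101-
  m11: 10-1,101-
  m12: -10- ←essential
  m13: -10-,1-01
Essential: -10-
Petrick residual → -010, 0-10, 10-1
Min cover (4 terms): b'cd' + bc' + a'cd' + ab'd

4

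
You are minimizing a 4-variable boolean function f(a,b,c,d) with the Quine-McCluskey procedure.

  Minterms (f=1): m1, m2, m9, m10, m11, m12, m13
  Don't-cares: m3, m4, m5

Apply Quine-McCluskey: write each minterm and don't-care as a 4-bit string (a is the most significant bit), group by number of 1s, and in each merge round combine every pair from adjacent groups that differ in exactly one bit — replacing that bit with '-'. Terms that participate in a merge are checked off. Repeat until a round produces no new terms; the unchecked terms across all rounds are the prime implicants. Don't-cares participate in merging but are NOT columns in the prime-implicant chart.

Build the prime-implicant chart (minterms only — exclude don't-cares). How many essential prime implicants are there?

2

Round 0: 0001✓ 0010✓ 0011✓ 0100✓ 0101✓ 1001✓ 1010✓ 1011✓ 1100✓ 1101✓
Round 1: -001✓ -010✓ -011✓ -100✓ -101✓ 0-01✓ 00-1✓ 001-✓ 010-✓ 1-01✓ 10-1✓ 101-✓ 110-✓
Round 2: --01 -0-1 -01- -10-
PIs = {--01, -0-1, -01-, -10-}
Coverage chart:
  m1: --01,-0-1
  m2: -01- ←essential
  m9: --01,-0-1
  m10: -01- ←essential
  m11: -0-1,-01-
  m12: -10- ←essential
  m13: --01,-10-
Essential: -01-, -10-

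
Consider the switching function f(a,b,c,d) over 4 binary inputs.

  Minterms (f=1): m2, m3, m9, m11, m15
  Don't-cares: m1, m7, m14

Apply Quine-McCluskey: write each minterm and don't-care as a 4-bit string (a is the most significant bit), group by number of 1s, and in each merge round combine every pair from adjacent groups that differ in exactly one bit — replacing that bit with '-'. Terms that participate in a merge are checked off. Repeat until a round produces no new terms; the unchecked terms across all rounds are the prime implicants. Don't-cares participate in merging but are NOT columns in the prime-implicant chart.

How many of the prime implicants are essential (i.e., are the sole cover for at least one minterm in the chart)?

[col 0] 0001*, 0010*, 0011*, 0111*, 1001*, 1011*, 1110*, 1111*
[col 1] -001*, -011*, -111*, 0-11*, 00-1*, 001-, 1-11*, 10-1*, 111-
[col 2] --11, -0-1
Prime implicants: --11, -0-1, 001-, 111-
PI chart (minterm → PIs covering it):
  2 | 001-  (sole → essential)
  3 | --11,-0-1,001-
  9 | -0-1  (sole → essential)
  11 | --11,-0-1
  15 | --11,111-
Essential prime implicants: -0-1, 001-

2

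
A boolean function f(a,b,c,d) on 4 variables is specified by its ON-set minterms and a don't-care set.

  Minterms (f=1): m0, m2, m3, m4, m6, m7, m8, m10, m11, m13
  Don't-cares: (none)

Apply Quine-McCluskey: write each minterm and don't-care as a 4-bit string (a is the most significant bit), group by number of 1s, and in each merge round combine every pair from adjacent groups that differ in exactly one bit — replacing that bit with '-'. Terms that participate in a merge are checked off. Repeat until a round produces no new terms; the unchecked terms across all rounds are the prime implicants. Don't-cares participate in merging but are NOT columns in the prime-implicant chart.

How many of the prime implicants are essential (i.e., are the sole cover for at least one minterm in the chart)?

[col 0] 0000*, 0010*, 0011*, 0100*, 0110*, 0111*, 1000*, 1010*, 1011*, 1101
[col 1] -000*, -010*, -011*, 0-00*, 0-10*, 0-11*, 00-0*, 001-*, 01-0*, 011-*, 10-0*, 101-*
[col 2] -0-0, -01-, 0--0, 0-1-
Prime implicants: -0-0, -01-, 0--0, 0-1-, 1101
PI chart (minterm → PIs covering it):
  0 | -0-0,0--0
  2 | -0-0,-01-,0--0,0-1-
  3 | -01-,0-1-
  4 | 0--0  (sole → essential)
  6 | 0--0,0-1-
  7 | 0-1-  (sole → essential)
  8 | -0-0  (sole → essential)
  10 | -0-0,-01-
  11 | -01-  (sole → essential)
  13 | 1101  (sole → essential)
Essential prime implicants: -0-0, -01-, 0--0, 0-1-, 1101

5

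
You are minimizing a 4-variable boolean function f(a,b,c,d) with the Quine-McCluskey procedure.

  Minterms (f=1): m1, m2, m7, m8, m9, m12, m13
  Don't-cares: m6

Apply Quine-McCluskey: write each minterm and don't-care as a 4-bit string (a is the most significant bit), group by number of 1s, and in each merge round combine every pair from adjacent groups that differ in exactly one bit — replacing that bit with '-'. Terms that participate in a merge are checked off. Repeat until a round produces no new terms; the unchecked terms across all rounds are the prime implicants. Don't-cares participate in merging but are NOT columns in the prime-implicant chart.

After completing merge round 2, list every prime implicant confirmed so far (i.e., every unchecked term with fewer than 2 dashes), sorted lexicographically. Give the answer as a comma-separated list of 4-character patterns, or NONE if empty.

Round 0: 0001✓ 0010✓ 0110✓ 0111✓ 1000✓ 1001✓ 1100✓ 1101✓
Round 1: -001 0-10 011- 1-00✓ 1-01✓ 100-✓ 110-✓
Round 2: 1-0-
PIs = {-001, 0-10, 011-, 1-0-}

-001, 0-10, 011-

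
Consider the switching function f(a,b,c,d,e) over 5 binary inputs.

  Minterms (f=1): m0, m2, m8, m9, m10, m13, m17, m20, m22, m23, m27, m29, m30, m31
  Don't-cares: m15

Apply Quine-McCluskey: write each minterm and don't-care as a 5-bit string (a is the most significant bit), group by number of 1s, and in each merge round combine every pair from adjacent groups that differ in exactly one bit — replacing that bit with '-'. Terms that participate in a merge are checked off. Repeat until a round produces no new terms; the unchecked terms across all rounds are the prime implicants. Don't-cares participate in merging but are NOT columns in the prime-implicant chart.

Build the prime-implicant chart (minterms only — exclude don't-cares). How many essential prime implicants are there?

6

size-2^0 implicants → 00000(✓)  00010(✓)  01000(✓)  01001(✓)  01010(✓)  01101(✓)  01111(✓)  10001  10100(✓)  10110(✓)  10111(✓)  11011(✓)  11101(✓)  11110(✓)  11111(✓)
size-2^1 implicants → -1101(✓)  -1111(✓)  0-000(✓)  0-010(✓)  000-0(✓)  01-01  010-0(✓)  0100-  011-1(✓)  1-110(✓)  1-111(✓)  101-0  1011-(✓)  11-11  111-1(✓)  1111-(✓)
size-2^2 implicants → -11-1  0-0-0  1-11-
Unchecked terms (primes): -11-1, 0-0-0, 01-01, 0100-, 1-11-, 10001, 101-0, 11-11
Minterm coverage:
  m0 ⊆ 0-0-0 [E]
  m2 ⊆ 0-0-0 [E]
  m8 ⊆ 0-0-0,0100-
  m9 ⊆ 01-01,0100-
  m10 ⊆ 0-0-0 [E]
  m13 ⊆ -11-1,01-01
  m17 ⊆ 10001 [E]
  m20 ⊆ 101-0 [E]
  m22 ⊆ 1-11-,101-0
  m23 ⊆ 1-11- [E]
  m27 ⊆ 11-11 [E]
  m29 ⊆ -11-1 [E]
  m30 ⊆ 1-11- [E]
  m31 ⊆ -11-1,1-11-,11-11
E = {-11-1, 0-0-0, 1-11-, 10001, 101-0, 11-11}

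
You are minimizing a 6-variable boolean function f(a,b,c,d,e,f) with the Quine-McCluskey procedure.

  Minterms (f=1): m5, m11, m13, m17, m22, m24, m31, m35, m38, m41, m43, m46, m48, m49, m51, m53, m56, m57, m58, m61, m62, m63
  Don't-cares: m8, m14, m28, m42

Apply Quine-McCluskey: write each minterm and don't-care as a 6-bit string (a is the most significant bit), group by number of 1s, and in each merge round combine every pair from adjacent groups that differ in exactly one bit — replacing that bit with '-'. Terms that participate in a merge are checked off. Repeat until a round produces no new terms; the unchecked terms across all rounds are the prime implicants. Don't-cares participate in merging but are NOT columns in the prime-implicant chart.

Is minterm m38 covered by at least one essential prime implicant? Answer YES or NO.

Round 0: 000101✓ 001000✓ 001011✓ 001101✓ 001110✓ 010001✓ 010110 011000✓ 011100✓ 011111✓ 100011✓ 100110✓ 101001✓ 101010✓ 101011✓ 101110✓ 110000✓ 110001✓ 110011✓ 110101✓ 111000✓ 111001✓ 111010✓ 111101✓ 111110✓ 111111✓
Round 1: -01011 -01110 -10001 -11000 -11111 0-1000 00-101 011-00 1-0011 1-1001 1-1010✓ 1-1110✓ 10-011 10-110 101-10✓ 1010-1 10101- 11-000✓ 11-001✓ 11-101✓ 110-01✓ 1100-1 11000-✓ 111-01✓ 111-10✓ 1110-0 11100-✓ 1111-1 11111-
Round 2: 1-1-10 11--01 11-00-
PIs = {-01011, -01110, -10001, -11000, -11111, 0-1000, 00-101, 010110, 011-00, 1-0011, 1-1-10, 1-1001, 10-011, 10-110, 1010-1, 10101-, 11--01, 11-00-, 1100-1, 1110-0, 1111-1, 11111-}
Coverage chart:
  m5: 00-101 ←essential
  m11: -01011 ←essential
  m13: 00-101 ←essential
  m17: -10001 ←essential
  m22: 010110 ←essential
  m24: -11000,0-1000,011-00
  m31: -11111 ←essential
  m35: 1-0011,10-011
  m38: 10-110 ←essential
  m41: 1-1001,1010-1
  m43: -01011,10-011,1010-1,10101-
  m46: -01110,1-1-10,10-110
  m48: 11-00- ←essential
  m49: -10001,11--01,11-00-,1100-1
  m51: 1-0011,1100-1
  m53: 11--01 ←essential
  m56: -11000,11-00-,1110-0
  m57: 1-1001,11--01,11-00-
  m58: 1-1-10,1110-0
  m61: 11--01,1111-1
  m62: 1-1-10,11111-
  m63: -11111,1111-1,11111-
Essential: -01011, -10001, -11111, 00-101, 010110, 10-110, 11--01, 11-00-

YES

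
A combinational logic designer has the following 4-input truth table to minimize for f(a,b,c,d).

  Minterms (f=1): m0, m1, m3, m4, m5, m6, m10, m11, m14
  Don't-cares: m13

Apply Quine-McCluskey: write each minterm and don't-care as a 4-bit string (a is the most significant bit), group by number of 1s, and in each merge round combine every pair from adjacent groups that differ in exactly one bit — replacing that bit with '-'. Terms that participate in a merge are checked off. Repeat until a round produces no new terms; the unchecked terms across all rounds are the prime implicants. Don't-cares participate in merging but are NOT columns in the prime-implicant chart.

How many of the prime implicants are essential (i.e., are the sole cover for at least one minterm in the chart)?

[col 0] 0000*, 0001*, 0011*, 0100*, 0101*, 0110*, 1010*, 1011*, 1101*, 1110*
[col 1] -011, -101, -110, 0-00*, 0-01*, 00-1, 000-*, 01-0, 010-*, 1-10, 101-
[col 2] 0-0-
Prime implicants: -011, -101, -110, 0-0-, 00-1, 01-0, 1-10, 101-
PI chart (minterm → PIs covering it):
  0 | 0-0-  (sole → essential)
  1 | 0-0-,00-1
  3 | -011,00-1
  4 | 0-0-,01-0
  5 | -101,0-0-
  6 | -110,01-0
  10 | 1-10,101-
  11 | -011,101-
  14 | -110,1-10
Essential prime implicants: 0-0-

1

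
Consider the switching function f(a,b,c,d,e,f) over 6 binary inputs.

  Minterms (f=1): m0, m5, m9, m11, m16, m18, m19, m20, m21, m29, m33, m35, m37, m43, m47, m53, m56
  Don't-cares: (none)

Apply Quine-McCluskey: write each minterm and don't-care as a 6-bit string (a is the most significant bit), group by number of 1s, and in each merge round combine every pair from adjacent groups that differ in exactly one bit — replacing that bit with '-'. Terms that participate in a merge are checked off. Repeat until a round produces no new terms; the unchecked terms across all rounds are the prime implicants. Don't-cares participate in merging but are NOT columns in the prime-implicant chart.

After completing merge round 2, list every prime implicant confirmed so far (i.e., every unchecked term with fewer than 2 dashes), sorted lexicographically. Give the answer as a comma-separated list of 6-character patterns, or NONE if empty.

-01011, 0-0000, 0010-1, 01-101, 010-00, 0100-0, 01001-, 01010-, 10-011, 100-01, 1000-1, 101-11, 111000

[col 0] 000000*, 000101*, 001001*, 001011*, 010000*, 010010*, 010011*, 010100*, 010101*, 011101*, 100001*, 100011*, 100101*, 101011*, 101111*, 110101*, 111000
[col 1] -00101*, -01011, -10101*, 0-0000, 0-0101*, 0010-1, 01-101, 010-00, 0100-0, 01001-, 01010-, 1-0101*, 10-011, 100-01, 1000-1, 101-11
[col 2] --0101
Prime implicants: --0101, -01011, 0-0000, 0010-1, 01-101, 010-00, 0100-0, 01001-, 01010-, 10-011, 100-01, 1000-1, 101-11, 111000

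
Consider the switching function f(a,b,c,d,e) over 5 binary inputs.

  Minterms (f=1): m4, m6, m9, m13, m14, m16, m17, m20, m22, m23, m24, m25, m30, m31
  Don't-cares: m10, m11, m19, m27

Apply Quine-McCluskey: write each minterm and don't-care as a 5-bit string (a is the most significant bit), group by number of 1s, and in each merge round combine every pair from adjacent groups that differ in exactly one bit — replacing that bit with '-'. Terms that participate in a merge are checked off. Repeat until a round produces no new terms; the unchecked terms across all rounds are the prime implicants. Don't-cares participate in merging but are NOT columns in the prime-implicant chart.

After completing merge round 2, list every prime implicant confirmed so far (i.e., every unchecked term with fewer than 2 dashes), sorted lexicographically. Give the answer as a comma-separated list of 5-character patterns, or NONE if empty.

01-01, 01-10, 0101-, 10-00

Round 0: 00100✓ 00110✓ 01001✓ 01010✓ 01011✓ 01101✓ 01110✓ 10000✓ 10001✓ 10011✓ 10100✓ 10110✓ 10111✓ 11000✓ 11001✓ 11011✓ 11110✓ 11111✓
Round 1: -0100✓ -0110✓ -1001✓ -1011✓ -1110✓ 0-110✓ 001-0✓ 01-01 01-10 010-1✓ 0101- 1-000✓ 1-001✓ 1-011✓ 1-110✓ 1-111✓ 10-00 10-11✓ 100-1✓ 1000-✓ 101-0✓ 1011-✓ 11-11✓ 110-1✓ 1100-✓ 1111-✓
Round 2: --110 -01-0 -10-1 1--11 1-0-1 1-00- 1-11-
PIs = {--110, -01-0, -10-1, 01-01, 01-10, 0101-, 1--11, 1-0-1, 1-00-, 1-11-, 10-00}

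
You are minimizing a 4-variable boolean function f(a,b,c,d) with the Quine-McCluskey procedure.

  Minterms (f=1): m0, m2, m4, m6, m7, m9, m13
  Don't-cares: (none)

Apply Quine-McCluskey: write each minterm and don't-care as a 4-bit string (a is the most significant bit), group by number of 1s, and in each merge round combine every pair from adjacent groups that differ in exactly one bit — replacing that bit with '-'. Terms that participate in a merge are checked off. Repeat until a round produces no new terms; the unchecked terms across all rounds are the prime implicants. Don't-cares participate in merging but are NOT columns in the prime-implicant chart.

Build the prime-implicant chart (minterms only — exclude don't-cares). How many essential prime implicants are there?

[col 0] 0000*, 0010*, 0100*, 0110*, 0111*, 1001*, 1101*
[col 1] 0-00*, 0-10*, 00-0*, 01-0*, 011-, 1-01
[col 2] 0--0
Prime implicants: 0--0, 011-, 1-01
PI chart (minterm → PIs covering it):
  0 | 0--0  (sole → essential)
  2 | 0--0  (sole → essential)
  4 | 0--0  (sole → essential)
  6 | 0--0,011-
  7 | 011-  (sole → essential)
  9 | 1-01  (sole → essential)
  13 | 1-01  (sole → essential)
Essential prime implicants: 0--0, 011-, 1-01

3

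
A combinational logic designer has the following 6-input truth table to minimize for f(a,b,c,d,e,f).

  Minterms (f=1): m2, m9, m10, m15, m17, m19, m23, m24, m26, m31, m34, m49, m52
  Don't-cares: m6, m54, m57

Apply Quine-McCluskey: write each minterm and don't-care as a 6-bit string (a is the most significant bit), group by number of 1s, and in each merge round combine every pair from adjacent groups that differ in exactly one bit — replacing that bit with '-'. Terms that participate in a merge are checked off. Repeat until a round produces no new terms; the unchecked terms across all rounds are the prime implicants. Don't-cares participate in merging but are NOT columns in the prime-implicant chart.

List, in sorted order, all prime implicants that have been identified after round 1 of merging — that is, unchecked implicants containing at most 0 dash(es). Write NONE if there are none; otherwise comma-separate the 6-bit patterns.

001001

Round 0: 000010✓ 000110✓ 001001 001010✓ 001111✓ 010001✓ 010011✓ 010111✓ 011000✓ 011010✓ 011111✓ 100010✓ 110001✓ 110100✓ 110110✓ 111001✓
Round 1: -00010 -10001 0-1010 0-1111 00-010 000-10 01-111 010-11 0100-1 0110-0 11-001 1101-0
PIs = {-00010, -10001, 0-1010, 0-1111, 00-010, 000-10, 001001, 01-111, 010-11, 0100-1, 0110-0, 11-001, 1101-0}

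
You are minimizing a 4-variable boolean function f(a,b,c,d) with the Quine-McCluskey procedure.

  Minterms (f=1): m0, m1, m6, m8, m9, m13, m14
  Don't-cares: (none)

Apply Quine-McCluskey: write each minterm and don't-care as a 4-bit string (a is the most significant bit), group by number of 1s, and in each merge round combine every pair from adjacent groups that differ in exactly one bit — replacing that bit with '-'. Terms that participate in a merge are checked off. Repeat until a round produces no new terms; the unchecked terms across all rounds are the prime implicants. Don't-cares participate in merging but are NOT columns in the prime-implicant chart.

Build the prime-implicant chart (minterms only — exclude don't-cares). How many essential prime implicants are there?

3

[col 0] 0000*, 0001*, 0110*, 1000*, 1001*, 1101*, 1110*
[col 1] -000*, -001*, -110, 000-*, 1-01, 100-*
[col 2] -00-
Prime implicants: -00-, -110, 1-01
PI chart (minterm → PIs covering it):
  0 | -00-  (sole → essential)
  1 | -00-  (sole → essential)
  6 | -110  (sole → essential)
  8 | -00-  (sole → essential)
  9 | -00-,1-01
  13 | 1-01  (sole → essential)
  14 | -110  (sole → essential)
Essential prime implicants: -00-, -110, 1-01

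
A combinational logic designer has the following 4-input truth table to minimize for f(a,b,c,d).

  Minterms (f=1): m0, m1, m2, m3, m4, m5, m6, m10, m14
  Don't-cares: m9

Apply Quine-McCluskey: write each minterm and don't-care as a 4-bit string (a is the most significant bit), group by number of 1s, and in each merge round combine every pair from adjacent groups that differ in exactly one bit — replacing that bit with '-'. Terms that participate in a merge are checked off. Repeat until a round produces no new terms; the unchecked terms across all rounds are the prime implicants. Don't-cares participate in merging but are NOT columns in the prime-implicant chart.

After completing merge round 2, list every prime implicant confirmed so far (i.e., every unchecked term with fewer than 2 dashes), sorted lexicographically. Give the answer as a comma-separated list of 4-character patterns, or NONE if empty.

size-2^0 implicants → 0000(✓)  0001(✓)  0010(✓)  0011(✓)  0100(✓)  0101(✓)  0110(✓)  1001(✓)  1010(✓)  1110(✓)
size-2^1 implicants → -001  -010(✓)  -110(✓)  0-00(✓)  0-01(✓)  0-10(✓)  00-0(✓)  00-1(✓)  000-(✓)  001-(✓)  01-0(✓)  010-(✓)  1-10(✓)
size-2^2 implicants → --10  0--0  0-0-  00--
Unchecked terms (primes): --10, -001, 0--0, 0-0-, 00--

-001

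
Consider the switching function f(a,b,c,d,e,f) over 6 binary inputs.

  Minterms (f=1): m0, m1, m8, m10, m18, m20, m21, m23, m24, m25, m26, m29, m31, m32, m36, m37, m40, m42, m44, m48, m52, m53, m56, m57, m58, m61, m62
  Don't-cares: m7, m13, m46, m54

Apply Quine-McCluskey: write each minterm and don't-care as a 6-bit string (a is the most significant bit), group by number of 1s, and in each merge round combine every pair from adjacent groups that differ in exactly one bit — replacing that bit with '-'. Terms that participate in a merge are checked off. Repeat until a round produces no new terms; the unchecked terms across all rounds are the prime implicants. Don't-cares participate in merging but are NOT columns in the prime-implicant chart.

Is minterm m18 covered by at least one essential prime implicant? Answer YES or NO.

Round 0: 000000✓ 000001✓ 000111✓ 001000✓ 001010✓ 001101✓ 010010✓ 010100✓ 010101✓ 010111✓ 011000✓ 011001✓ 011010✓ 011101✓ 011111✓ 100000✓ 100100✓ 100101✓ 101000✓ 101010✓ 101100✓ 101110✓ 110000✓ 110100✓ 110101✓ 110110✓ 111000✓ 111001✓ 111010✓ 111101✓ 111110✓
Round 1: -00000✓ -01000✓ -01010✓ -10100✓ -10101✓ -11000✓ -11001✓ -11010✓ -11101✓ 0-0111 0-1000✓ 0-1010✓ 0-1101 00-000✓ 00000- 0010-0✓ 01-010 01-101✓ 01-111✓ 0101-1✓ 01010-✓ 011-01✓ 0110-0✓ 01100-✓ 0111-1✓ 1-0000✓ 1-0100✓ 1-0101✓ 1-1000✓ 1-1010✓ 1-1110✓ 10-000✓ 10-100✓ 100-00✓ 10010-✓ 101-00✓ 101-10✓ 1010-0✓ 1011-0✓ 11-000✓ 11-101✓ 11-110 110-00✓ 1101-0 11010-✓ 111-01✓ 111-10✓ 1110-0✓ 11100-✓
Round 2: --1000✓ --1010✓ -0-000 -010-0✓ -1-101 -1010- -11-01 -110-0✓ -1100- 0-10-0✓ 01-1-1 1--000 1-0-00 1-010- 1-1-10 1-10-0✓ 10--00 101--0
Round 3: --10-0
PIs = {--10-0, -0-000, -1-101, -1010-, -11-01, -1100-, 0-0111, 0-1101, 00000-, 01-010, 01-1-1, 1--000, 1-0-00, 1-010-, 1-1-10, 10--00, 101--0, 11-110, 1101-0}
Coverage chart:
  m0: -0-000,00000-
  m1: 00000- ←essential
  m8: --10-0,-0-000
  m10: --10-0 ←essential
  m18: 01-010 ←essential
  m20: -1010- ←essential
  m21: -1-101,-1010-,01-1-1
  m23: 0-0111,01-1-1
  m24: --10-0,-1100-
  m25: -11-01,-1100-
  m26: --10-0,01-010
  m29: -1-101,-11-01,0-1101,01-1-1
  m31: 01-1-1 ←essential
  m32: -0-000,1--000,1-0-00,10--00
  m36: 1-0-00,1-010-,10--00
  m37: 1-010- ←essential
  m40: --10-0,-0-000,1--000,10--00,101--0
  m42: --10-0,1-1-10,101--0
  m44: 10--00,101--0
  m48: 1--000,1-0-00
  m52: -1010-,1-0-00,1-010-,1101-0
  m53: -1-101,-1010-,1-010-
  m56: --10-0,-1100-,1--000
  m57: -11-01,-1100-
  m58: --10-0,1-1-10
  m61: -1-101,-11-01
  m62: 1-1-10,11-110
Essential: --10-0, -1010-, 00000-, 01-010, 01-1-1, 1-010-

YES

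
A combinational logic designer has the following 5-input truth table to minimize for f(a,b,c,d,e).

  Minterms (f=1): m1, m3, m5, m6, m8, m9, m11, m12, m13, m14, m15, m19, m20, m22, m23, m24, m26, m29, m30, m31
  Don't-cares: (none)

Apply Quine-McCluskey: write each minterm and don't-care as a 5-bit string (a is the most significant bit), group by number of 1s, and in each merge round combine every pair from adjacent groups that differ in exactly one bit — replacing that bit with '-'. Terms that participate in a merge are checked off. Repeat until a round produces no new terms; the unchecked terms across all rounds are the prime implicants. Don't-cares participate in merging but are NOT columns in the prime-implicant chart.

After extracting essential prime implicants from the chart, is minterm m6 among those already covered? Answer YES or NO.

[col 0] 00001*, 00011*, 00101*, 00110*, 01000*, 01001*, 01011*, 01100*, 01101*, 01110*, 01111*, 10011*, 10100*, 10110*, 10111*, 11000*, 11010*, 11101*, 11110*, 11111*
[col 1] -0011, -0110*, -1000, -1101*, -1110*, -1111*, 0-001*, 0-011*, 0-101*, 0-110*, 00-01*, 000-1*, 01-00*, 01-01*, 01-11*, 010-1*, 0100-*, 011-0*, 011-1*, 0110-*, 0111-*, 1-110*, 1-111*, 10-11, 101-0, 1011-*, 11-10, 110-0, 111-1*, 1111-*
[col 2] --110, -11-1, -111-, 0--01, 0-0-1, 01--1, 01-0-, 011--, 1-11-
Prime implicants: --110, -0011, -1000, -11-1, -111-, 0--01, 0-0-1, 01--1, 01-0-, 011--, 1-11-, 10-11, 101-0, 11-10, 110-0
PI chart (minterm → PIs covering it):
  1 | 0--01,0-0-1
  3 | -0011,0-0-1
  5 | 0--01  (sole → essential)
  6 | --110  (sole → essential)
  8 | -1000,01-0-
  9 | 0--01,0-0-1,01--1,01-0-
  11 | 0-0-1,01--1
  12 | 01-0-,011--
  13 | -11-1,0--01,01--1,01-0-,011--
  14 | --110,-111-,011--
  15 | -11-1,-111-,01--1,011--
  19 | -0011,10-11
  20 | 101-0  (sole → essential)
  22 | --110,1-11-,101-0
  23 | 1-11-,10-11
  24 | -1000,110-0
  26 | 11-10,110-0
  29 | -11-1  (sole → essential)
  30 | --110,-111-,1-11-,11-10
  31 | -11-1,-111-,1-11-
Essential prime implicants: --110, -11-1, 0--01, 101-0

YES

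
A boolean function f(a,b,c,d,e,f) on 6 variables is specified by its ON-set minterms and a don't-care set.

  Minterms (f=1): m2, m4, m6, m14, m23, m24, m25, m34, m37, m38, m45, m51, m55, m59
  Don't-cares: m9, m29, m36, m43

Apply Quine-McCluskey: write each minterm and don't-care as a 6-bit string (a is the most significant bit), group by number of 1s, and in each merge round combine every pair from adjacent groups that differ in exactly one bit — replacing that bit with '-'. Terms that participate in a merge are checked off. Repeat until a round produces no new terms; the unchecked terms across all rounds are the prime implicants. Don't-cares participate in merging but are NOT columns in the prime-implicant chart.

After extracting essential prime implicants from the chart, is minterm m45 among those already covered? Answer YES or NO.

[col 0] 000010*, 000100*, 000110*, 001001*, 001110*, 010111*, 011000*, 011001*, 011101*, 100010*, 100100*, 100101*, 100110*, 101011*, 101101*, 110011*, 110111*, 111011*
[col 1] -00010*, -00100*, -00110*, -10111, 0-1001, 00-110, 000-10*, 0001-0*, 011-01, 01100-, 1-1011, 10-101, 100-10*, 1001-0*, 10010-, 11-011, 110-11
[col 2] -00-10, -001-0
Prime implicants: -00-10, -001-0, -10111, 0-1001, 00-110, 011-01, 01100-, 1-1011, 10-101, 10010-, 11-011, 110-11
PI chart (minterm → PIs covering it):
  2 | -00-10  (sole → essential)
  4 | -001-0  (sole → essential)
  6 | -00-10,-001-0,00-110
  14 | 00-110  (sole → essential)
  23 | -10111  (sole → essential)
  24 | 01100-  (sole → essential)
  25 | 0-1001,011-01,01100-
  34 | -00-10  (sole → essential)
  37 | 10-101,10010-
  38 | -00-10,-001-0
  45 | 10-101  (sole → essential)
  51 | 11-011,110-11
  55 | -10111,110-11
  59 | 1-1011,11-011
Essential prime implicants: -00-10, -001-0, -10111, 00-110, 01100-, 10-101

YES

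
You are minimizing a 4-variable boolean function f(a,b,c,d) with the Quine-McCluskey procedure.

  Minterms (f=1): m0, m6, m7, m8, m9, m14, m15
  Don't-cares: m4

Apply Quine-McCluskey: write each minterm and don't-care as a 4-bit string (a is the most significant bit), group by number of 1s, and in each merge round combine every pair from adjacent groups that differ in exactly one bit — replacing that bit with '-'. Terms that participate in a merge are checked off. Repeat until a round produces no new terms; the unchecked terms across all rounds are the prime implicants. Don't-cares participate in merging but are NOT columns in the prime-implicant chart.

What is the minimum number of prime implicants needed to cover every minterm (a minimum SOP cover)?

size-2^0 implicants → 0000(✓)  0100(✓)  0110(✓)  0111(✓)  1000(✓)  1001(✓)  1110(✓)  1111(✓)
size-2^1 implicants → -000  -110(✓)  -111(✓)  0-00  01-0  011-(✓)  100-  111-(✓)
size-2^2 implicants → -11-
Unchecked terms (primes): -000, -11-, 0-00, 01-0, 100-
Minterm coverage:
  m0 ⊆ -000,0-00
  m6 ⊆ -11-,01-0
  m7 ⊆ -11- [E]
  m8 ⊆ -000,100-
  m9 ⊆ 100- [E]
  m14 ⊆ -11- [E]
  m15 ⊆ -11- [E]
E = {-11-, 100-}
Petrick residual → -000
Cover = b'c'd' + bc + ab'c'  |cover|=3

3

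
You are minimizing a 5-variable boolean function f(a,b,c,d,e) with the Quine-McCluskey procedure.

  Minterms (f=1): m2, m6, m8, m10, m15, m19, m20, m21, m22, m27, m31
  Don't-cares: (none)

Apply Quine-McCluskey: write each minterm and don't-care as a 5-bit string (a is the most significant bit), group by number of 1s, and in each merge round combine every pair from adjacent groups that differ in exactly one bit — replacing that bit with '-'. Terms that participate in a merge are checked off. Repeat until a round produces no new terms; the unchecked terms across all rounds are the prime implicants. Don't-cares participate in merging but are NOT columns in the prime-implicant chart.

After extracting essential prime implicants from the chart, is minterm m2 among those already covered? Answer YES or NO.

NO

Round 0: 00010✓ 00110✓ 01000✓ 01010✓ 01111✓ 10011✓ 10100✓ 10101✓ 10110✓ 11011✓ 11111✓
Round 1: -0110 -1111 0-010 00-10 010-0 1-011 101-0 1010- 11-11
PIs = {-0110, -1111, 0-010, 00-10, 010-0, 1-011, 101-0, 1010-, 11-11}
Coverage chart:
  m2: 0-010,00-10
  m6: -0110,00-10
  m8: 010-0 ←essential
  m10: 0-010,010-0
  m15: -1111 ←essential
  m19: 1-011 ←essential
  m20: 101-0,1010-
  m21: 1010- ←essential
  m22: -0110,101-0
  m27: 1-011,11-11
  m31: -1111,11-11
Essential: -1111, 010-0, 1-011, 1010-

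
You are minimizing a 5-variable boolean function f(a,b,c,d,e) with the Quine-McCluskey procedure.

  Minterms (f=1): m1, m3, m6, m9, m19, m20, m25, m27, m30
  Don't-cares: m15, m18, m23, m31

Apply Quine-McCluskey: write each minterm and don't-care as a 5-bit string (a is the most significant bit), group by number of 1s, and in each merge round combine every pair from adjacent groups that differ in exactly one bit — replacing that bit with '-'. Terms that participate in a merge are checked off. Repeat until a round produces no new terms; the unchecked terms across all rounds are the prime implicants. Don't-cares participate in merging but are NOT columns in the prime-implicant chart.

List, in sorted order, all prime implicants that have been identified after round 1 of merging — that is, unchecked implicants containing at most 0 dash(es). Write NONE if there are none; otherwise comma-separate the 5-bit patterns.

[col 0] 00001*, 00011*, 00110, 01001*, 01111*, 10010*, 10011*, 10100, 10111*, 11001*, 11011*, 11110*, 11111*
[col 1] -0011, -1001, -1111, 0-001, 000-1, 1-011*, 1-111*, 10-11*, 1001-, 11-11*, 110-1, 1111-
[col 2] 1--11
Prime implicants: -0011, -1001, -1111, 0-001, 000-1, 00110, 1--11, 1001-, 10100, 110-1, 1111-

00110, 10100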